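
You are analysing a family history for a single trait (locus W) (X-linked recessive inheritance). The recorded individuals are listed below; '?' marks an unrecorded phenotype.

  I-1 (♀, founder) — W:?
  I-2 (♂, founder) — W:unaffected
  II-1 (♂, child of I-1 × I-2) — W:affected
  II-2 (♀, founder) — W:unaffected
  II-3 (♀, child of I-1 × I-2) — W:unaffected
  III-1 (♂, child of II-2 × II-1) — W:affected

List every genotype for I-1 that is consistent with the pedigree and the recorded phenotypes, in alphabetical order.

W/I-1 ? ·: X^WX^w|X^wX^w
W/I-2 un ·: X^WY
W/II-1 aff I-1×I-2: X^wY
W/II-2 un ·: X^WX^w
W/II-3 un I-1×I-2: X^WX^W|X^WX^w
W/III-1 aff II-2×II-1: X^wY
⇒ W over [I-1,I-2,II-1,II-2,II-3,III-1]: 3 consistent

I-1 ∈ {X^WX^w, X^wX^w}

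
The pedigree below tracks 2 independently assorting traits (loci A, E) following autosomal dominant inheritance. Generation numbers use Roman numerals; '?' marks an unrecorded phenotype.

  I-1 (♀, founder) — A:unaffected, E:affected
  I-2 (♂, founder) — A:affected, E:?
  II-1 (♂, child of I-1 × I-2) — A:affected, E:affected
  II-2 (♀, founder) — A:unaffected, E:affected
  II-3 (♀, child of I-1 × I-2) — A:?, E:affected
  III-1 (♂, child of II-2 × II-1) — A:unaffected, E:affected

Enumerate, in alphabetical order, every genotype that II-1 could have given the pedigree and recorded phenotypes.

A/I-1 un ·: aa
A/I-2 aff ·: Aa|AA
A/II-1 aff I-1×I-2: Aa
A/II-2 un ·: aa
A/II-3 ? I-1×I-2: aa|Aa
A/III-1 un II-2×II-1: aa
⇒ A over [I-1,I-2,II-1,II-2,II-3,III-1]: 3 consistent
E/I-1 aff ·: Ee|EE
E/I-2 ? ·: ee|Ee|EE
E/II-1 aff I-1×I-2: Ee|EE
E/II-2 aff ·: Ee|EE
E/II-3 aff I-1×I-2: Ee|EE
E/III-1 aff II-2×II-1: Ee|EE
⇒ E over [I-1,I-2,II-1,II-2,II-3,III-1]: 53 consistent

II-1 ∈ {Aa EE, Aa Ee}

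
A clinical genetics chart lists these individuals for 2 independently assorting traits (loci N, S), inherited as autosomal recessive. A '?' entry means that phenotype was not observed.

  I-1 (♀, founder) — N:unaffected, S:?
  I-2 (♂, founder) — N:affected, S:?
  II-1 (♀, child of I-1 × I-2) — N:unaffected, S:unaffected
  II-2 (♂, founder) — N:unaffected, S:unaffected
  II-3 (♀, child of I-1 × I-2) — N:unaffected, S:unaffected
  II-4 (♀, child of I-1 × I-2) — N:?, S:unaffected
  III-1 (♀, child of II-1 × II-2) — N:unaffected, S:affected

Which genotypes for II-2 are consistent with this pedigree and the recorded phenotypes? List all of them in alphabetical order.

II-2 ∈ {NN Ss, Nn Ss}

N/I-1 un ·: NN|Nn
N/I-2 aff ·: nn
N/II-1 un I-1×I-2: Nn
N/II-2 un ·: NN|Nn
N/II-3 un I-1×I-2: Nn
N/II-4 ? I-1×I-2: Nn|nn
N/III-1 un II-1×II-2: NN|Nn
⇒ N over [I-1,I-2,II-1,II-2,II-3,II-4,III-1]: 12 consistent
S/I-1 ? ·: SS|Ss|ss
S/I-2 ? ·: SS|Ss|ss
S/II-1 un I-1×I-2: Ss
S/II-2 un ·: Ss
S/II-3 un I-1×I-2: SS|Ss
S/II-4 un I-1×I-2: SS|Ss
S/III-1 aff II-1×II-2: ss
⇒ S over [I-1,I-2,II-1,II-2,II-3,II-4,III-1]: 16 consistent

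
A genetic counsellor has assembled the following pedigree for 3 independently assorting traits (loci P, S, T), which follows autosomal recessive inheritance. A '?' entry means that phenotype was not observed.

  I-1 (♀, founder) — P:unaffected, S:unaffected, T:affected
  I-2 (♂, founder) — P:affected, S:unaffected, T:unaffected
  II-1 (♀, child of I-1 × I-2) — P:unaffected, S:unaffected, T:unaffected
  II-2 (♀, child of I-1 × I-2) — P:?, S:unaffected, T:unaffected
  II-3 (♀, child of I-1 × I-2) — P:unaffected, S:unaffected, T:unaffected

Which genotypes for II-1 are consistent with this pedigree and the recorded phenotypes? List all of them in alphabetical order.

II-1 ∈ {Pp SS Tt, Pp Ss Tt}

P/I-1 un ·: PP|Pp
P/I-2 aff ·: pp
P/II-1 un I-1×I-2: Pp
P/II-2 ? I-1×I-2: Pp|pp
P/II-3 un I-1×I-2: Pp
⇒ P over [I-1,I-2,II-1,II-2,II-3]: 3 consistent
S/I-1 un ·: SS|Ss
S/I-2 un ·: SS|Ss
S/II-1 un I-1×I-2: SS|Ss
S/II-2 un I-1×I-2: SS|Ss
S/II-3 un I-1×I-2: SS|Ss
⇒ S over [I-1,I-2,II-1,II-2,II-3]: 25 consistent
T/I-1 aff ·: tt
T/I-2 un ·: TT|Tt
T/II-1 un I-1×I-2: Tt
T/II-2 un I-1×I-2: Tt
T/II-3 un I-1×I-2: Tt
⇒ T over [I-1,I-2,II-1,II-2,II-3]: 2 consistent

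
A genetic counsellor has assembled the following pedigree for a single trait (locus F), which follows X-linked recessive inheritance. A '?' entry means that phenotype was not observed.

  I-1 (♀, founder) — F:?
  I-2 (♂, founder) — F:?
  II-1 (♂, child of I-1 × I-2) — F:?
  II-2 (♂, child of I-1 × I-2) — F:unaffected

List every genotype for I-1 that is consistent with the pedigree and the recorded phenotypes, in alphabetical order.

I-1 ∈ {X^FX^F, X^FX^f}

F/I-1 ? ·: X^FX^F|X^FX^f
F/I-2 ? ·: X^FY|X^fY
F/II-1 ? I-1×I-2: X^FY|X^fY
F/II-2 un I-1×I-2: X^FY
⇒ F over [I-1,I-2,II-1,II-2]: 6 consistent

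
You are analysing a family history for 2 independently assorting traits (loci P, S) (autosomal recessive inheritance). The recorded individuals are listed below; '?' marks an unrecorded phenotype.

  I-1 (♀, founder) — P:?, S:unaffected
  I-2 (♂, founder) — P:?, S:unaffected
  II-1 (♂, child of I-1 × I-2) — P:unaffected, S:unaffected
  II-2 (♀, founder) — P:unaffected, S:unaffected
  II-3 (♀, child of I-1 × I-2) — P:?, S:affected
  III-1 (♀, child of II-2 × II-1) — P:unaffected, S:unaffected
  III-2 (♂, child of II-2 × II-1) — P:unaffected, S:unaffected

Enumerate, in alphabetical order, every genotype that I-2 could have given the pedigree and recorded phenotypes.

P/I-1 ? ·: PP|Pp|pp
P/I-2 ? ·: PP|Pp|pp
P/II-1 un I-1×I-2: PP|Pp
P/II-2 un ·: PP|Pp
P/II-3 ? I-1×I-2: PP|Pp|pp
P/III-1 un II-2×II-1: PP|Pp
P/III-2 un II-2×II-1: PP|Pp
⇒ P over [I-1,I-2,II-1,II-2,II-3,III-1,III-2]: 144 consistent
S/I-1 un ·: Ss
S/I-2 un ·: Ss
S/II-1 un I-1×I-2: SS|Ss
S/II-2 un ·: SS|Ss
S/II-3 aff I-1×I-2: ss
S/III-1 un II-2×II-1: SS|Ss
S/III-2 un II-2×II-1: SS|Ss
⇒ S over [I-1,I-2,II-1,II-2,II-3,III-1,III-2]: 13 consistent

I-2 ∈ {PP Ss, Pp Ss, pp Ss}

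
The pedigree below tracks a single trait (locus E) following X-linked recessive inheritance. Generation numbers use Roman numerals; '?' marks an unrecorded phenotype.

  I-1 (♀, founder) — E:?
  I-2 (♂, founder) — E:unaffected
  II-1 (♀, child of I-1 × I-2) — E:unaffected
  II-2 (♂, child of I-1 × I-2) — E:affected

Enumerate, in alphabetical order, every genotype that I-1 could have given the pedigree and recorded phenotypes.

I-1 ∈ {X^EX^e, X^eX^e}

E/I-1 ? ·: X^EX^e|X^eX^e
E/I-2 un ·: X^EY
E/II-1 un I-1×I-2: X^EX^E|X^EX^e
E/II-2 aff I-1×I-2: X^eY
⇒ E over [I-1,I-2,II-1,II-2]: 3 consistent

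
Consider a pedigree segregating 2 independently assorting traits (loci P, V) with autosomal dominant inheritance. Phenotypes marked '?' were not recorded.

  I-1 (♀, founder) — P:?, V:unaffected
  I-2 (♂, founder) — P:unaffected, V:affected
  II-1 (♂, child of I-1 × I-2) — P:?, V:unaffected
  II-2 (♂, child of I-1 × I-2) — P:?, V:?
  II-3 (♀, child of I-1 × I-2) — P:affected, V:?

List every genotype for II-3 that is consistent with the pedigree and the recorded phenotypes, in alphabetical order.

P/I-1 ? ·: Pp|PP
P/I-2 un ·: pp
P/II-1 ? I-1×I-2: pp|Pp
P/II-2 ? I-1×I-2: pp|Pp
P/II-3 aff I-1×I-2: Pp
⇒ P over [I-1,I-2,II-1,II-2,II-3]: 5 consistent
V/I-1 un ·: vv
V/I-2 aff ·: Vv
V/II-1 un I-1×I-2: vv
V/II-2 ? I-1×I-2: vv|Vv
V/II-3 ? I-1×I-2: vv|Vv
⇒ V over [I-1,I-2,II-1,II-2,II-3]: 4 consistent

II-3 ∈ {Pp Vv, Pp vv}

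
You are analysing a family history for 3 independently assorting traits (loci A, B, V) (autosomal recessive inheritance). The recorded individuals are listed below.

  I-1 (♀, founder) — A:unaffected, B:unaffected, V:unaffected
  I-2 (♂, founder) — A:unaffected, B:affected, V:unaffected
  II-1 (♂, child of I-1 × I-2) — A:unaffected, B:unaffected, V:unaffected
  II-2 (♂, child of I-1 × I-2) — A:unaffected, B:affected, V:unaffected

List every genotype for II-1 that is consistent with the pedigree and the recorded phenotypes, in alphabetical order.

II-1 ∈ {AA Bb VV, AA Bb Vv, Aa Bb VV, Aa Bb Vv}

A/I-1 un ·: AA|Aa
A/I-2 un ·: AA|Aa
A/II-1 un I-1×I-2: AA|Aa
A/II-2 un I-1×I-2: AA|Aa
⇒ A over [I-1,I-2,II-1,II-2]: 13 consistent
B/I-1 un ·: Bb
B/I-2 aff ·: bb
B/II-1 un I-1×I-2: Bb
B/II-2 aff I-1×I-2: bb
⇒ B over [I-1,I-2,II-1,II-2]: 1 consistent
V/I-1 un ·: VV|Vv
V/I-2 un ·: VV|Vv
V/II-1 un I-1×I-2: VV|Vv
V/II-2 un I-1×I-2: VV|Vv
⇒ V over [I-1,I-2,II-1,II-2]: 13 consistent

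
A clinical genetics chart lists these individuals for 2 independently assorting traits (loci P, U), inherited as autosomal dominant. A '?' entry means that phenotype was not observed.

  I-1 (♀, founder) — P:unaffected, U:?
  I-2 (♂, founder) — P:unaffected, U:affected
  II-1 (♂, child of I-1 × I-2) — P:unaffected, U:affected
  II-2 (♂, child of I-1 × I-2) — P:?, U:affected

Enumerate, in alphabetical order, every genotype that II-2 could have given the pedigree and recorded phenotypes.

P/I-1 un ·: pp
P/I-2 un ·: pp
P/II-1 un I-1×I-2: pp
P/II-2 ? I-1×I-2: pp
⇒ P over [I-1,I-2,II-1,II-2]: 1 consistent
U/I-1 ? ·: uu|Uu|UU
U/I-2 aff ·: Uu|UU
U/II-1 aff I-1×I-2: Uu|UU
U/II-2 aff I-1×I-2: Uu|UU
⇒ U over [I-1,I-2,II-1,II-2]: 15 consistent

II-2 ∈ {pp UU, pp Uu}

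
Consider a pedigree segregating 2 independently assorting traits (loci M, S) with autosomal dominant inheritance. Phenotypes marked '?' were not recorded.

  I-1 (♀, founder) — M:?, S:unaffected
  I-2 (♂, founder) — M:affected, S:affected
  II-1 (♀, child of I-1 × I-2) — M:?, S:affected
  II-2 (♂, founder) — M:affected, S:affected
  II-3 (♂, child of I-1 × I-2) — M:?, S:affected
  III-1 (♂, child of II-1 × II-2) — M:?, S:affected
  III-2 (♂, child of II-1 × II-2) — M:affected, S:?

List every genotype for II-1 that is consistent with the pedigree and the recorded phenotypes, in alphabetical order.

II-1 ∈ {MM Ss, Mm Ss, mm Ss}

M/I-1 ? ·: mm|Mm|MM
M/I-2 aff ·: Mm|MM
M/II-1 ? I-1×I-2: mm|Mm|MM
M/II-2 aff ·: Mm|MM
M/II-3 ? I-1×I-2: mm|Mm|MM
M/III-1 ? II-1×II-2: mm|Mm|MM
M/III-2 aff II-1×II-2: Mm|MM
⇒ M over [I-1,I-2,II-1,II-2,II-3,III-1,III-2]: 155 consistent
S/I-1 un ·: ss
S/I-2 aff ·: Ss|SS
S/II-1 aff I-1×I-2: Ss
S/II-2 aff ·: Ss|SS
S/II-3 aff I-1×I-2: Ss
S/III-1 aff II-1×II-2: Ss|SS
S/III-2 ? II-1×II-2: ss|Ss|SS
⇒ S over [I-1,I-2,II-1,II-2,II-3,III-1,III-2]: 20 consistent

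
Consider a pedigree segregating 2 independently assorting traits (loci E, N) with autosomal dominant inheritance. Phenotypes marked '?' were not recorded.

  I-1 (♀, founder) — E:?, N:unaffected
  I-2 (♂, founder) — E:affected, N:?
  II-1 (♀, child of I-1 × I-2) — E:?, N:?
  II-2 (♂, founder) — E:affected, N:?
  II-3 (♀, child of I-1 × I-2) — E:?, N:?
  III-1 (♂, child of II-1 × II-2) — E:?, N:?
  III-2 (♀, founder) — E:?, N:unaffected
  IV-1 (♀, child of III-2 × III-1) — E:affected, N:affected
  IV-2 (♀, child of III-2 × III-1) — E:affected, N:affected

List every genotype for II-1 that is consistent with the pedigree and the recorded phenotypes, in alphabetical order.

E/I-1 ? ·: ee|Ee|EE
E/I-2 aff ·: Ee|EE
E/II-1 ? I-1×I-2: ee|Ee|EE
E/II-2 aff ·: Ee|EE
E/II-3 ? I-1×I-2: ee|Ee|EE
E/III-1 ? II-1×II-2: ee|Ee|EE
E/III-2 ? ·: ee|Ee|EE
E/IV-1 aff III-2×III-1: Ee|EE
E/IV-2 aff III-2×III-1: Ee|EE
⇒ E over [I-1,I-2,II-1,II-2,II-3,III-1,III-2,IV-1,IV-2]: 588 consistent
N/I-1 un ·: nn
N/I-2 ? ·: nn|Nn|NN
N/II-1 ? I-1×I-2: nn|Nn
N/II-2 ? ·: nn|Nn|NN
N/II-3 ? I-1×I-2: nn|Nn
N/III-1 ? II-1×II-2: Nn|NN
N/III-2 un ·: nn
N/IV-1 aff III-2×III-1: Nn
N/IV-2 aff III-2×III-1: Nn
⇒ N over [I-1,I-2,II-1,II-2,II-3,III-1,III-2,IV-1,IV-2]: 21 consistent

II-1 ∈ {EE Nn, EE nn, Ee Nn, Ee nn, ee Nn, ee nn}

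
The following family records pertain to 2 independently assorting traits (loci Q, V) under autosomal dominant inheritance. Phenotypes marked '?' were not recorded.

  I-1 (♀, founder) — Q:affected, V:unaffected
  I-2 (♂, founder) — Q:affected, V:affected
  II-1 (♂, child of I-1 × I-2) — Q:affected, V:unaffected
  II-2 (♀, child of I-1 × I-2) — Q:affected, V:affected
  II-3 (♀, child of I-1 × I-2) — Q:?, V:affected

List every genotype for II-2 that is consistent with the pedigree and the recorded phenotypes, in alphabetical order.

II-2 ∈ {QQ Vv, Qq Vv}

Q/I-1 aff ·: Qq|QQ
Q/I-2 aff ·: Qq|QQ
Q/II-1 aff I-1×I-2: Qq|QQ
Q/II-2 aff I-1×I-2: Qq|QQ
Q/II-3 ? I-1×I-2: qq|Qq|QQ
⇒ Q over [I-1,I-2,II-1,II-2,II-3]: 29 consistent
V/I-1 un ·: vv
V/I-2 aff ·: Vv
V/II-1 un I-1×I-2: vv
V/II-2 aff I-1×I-2: Vv
V/II-3 aff I-1×I-2: Vv
⇒ V over [I-1,I-2,II-1,II-2,II-3]: 1 consistent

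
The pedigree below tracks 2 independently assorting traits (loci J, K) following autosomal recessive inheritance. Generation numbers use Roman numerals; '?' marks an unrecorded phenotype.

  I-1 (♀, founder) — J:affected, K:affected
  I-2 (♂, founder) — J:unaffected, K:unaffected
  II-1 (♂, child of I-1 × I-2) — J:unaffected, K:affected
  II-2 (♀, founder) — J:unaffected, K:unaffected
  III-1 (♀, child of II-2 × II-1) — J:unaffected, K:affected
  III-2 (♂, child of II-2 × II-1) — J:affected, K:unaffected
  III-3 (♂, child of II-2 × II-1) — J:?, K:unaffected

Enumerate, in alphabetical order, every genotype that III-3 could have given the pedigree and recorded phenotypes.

J/I-1 aff ·: jj
J/I-2 un ·: JJ|Jj
J/II-1 un I-1×I-2: Jj
J/II-2 un ·: Jj
J/III-1 un II-2×II-1: JJ|Jj
J/III-2 aff II-2×II-1: jj
J/III-3 ? II-2×II-1: JJ|Jj|jj
⇒ J over [I-1,I-2,II-1,II-2,III-1,III-2,III-3]: 12 consistent
K/I-1 aff ·: kk
K/I-2 un ·: Kk
K/II-1 aff I-1×I-2: kk
K/II-2 un ·: Kk
K/III-1 aff II-2×II-1: kk
K/III-2 un II-2×II-1: Kk
K/III-3 un II-2×II-1: Kk
⇒ K over [I-1,I-2,II-1,II-2,III-1,III-2,III-3]: 1 consistent

III-3 ∈ {JJ Kk, Jj Kk, jj Kk}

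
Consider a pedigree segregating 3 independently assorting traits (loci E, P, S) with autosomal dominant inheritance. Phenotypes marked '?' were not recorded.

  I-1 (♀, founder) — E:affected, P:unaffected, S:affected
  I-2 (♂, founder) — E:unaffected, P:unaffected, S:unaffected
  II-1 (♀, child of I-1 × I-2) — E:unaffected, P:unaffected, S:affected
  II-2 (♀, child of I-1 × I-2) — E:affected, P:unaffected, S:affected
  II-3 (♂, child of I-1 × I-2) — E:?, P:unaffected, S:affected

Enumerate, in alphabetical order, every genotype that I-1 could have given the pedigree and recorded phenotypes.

I-1 ∈ {Ee pp SS, Ee pp Ss}

E/I-1 aff ·: Ee
E/I-2 un ·: ee
E/II-1 un I-1×I-2: ee
E/II-2 aff I-1×I-2: Ee
E/II-3 ? I-1×I-2: ee|Ee
⇒ E over [I-1,I-2,II-1,II-2,II-3]: 2 consistent
P/I-1 un ·: pp
P/I-2 un ·: pp
P/II-1 un I-1×I-2: pp
P/II-2 un I-1×I-2: pp
P/II-3 un I-1×I-2: pp
⇒ P over [I-1,I-2,II-1,II-2,II-3]: 1 consistent
S/I-1 aff ·: Ss|SS
S/I-2 un ·: ss
S/II-1 aff I-1×I-2: Ss
S/II-2 aff I-1×I-2: Ss
S/II-3 aff I-1×I-2: Ss
⇒ S over [I-1,I-2,II-1,II-2,II-3]: 2 consistent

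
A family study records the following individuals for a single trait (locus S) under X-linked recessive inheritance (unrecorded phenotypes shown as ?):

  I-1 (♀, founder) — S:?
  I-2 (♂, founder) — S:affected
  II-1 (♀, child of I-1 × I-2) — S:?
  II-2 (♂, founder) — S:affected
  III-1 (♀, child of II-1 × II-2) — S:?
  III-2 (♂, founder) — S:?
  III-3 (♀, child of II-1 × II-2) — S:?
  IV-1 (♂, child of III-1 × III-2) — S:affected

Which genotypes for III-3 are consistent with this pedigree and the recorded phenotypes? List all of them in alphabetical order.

S/I-1 ? ·: X^SX^S|X^SX^s|X^sX^s
S/I-2 aff ·: X^sY
S/II-1 ? I-1×I-2: X^SX^s|X^sX^s
S/II-2 aff ·: X^sY
S/III-1 ? II-1×II-2: X^SX^s|X^sX^s
S/III-2 ? ·: X^SY|X^sY
S/III-3 ? II-1×II-2: X^SX^s|X^sX^s
S/IV-1 aff III-1×III-2: X^sY
⇒ S over [I-1,I-2,II-1,II-2,III-1,III-2,III-3,IV-1]: 20 consistent

III-3 ∈ {X^SX^s, X^sX^s}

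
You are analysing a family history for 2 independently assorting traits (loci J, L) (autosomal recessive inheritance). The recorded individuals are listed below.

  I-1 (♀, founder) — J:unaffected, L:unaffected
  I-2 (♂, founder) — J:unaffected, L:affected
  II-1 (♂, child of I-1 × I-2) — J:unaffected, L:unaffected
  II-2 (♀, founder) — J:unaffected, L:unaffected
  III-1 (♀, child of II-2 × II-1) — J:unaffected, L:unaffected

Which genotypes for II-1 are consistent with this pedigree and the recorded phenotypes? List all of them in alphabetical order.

J/I-1 un ·: JJ|Jj
J/I-2 un ·: JJ|Jj
J/II-1 un I-1×I-2: JJ|Jj
J/II-2 un ·: JJ|Jj
J/III-1 un II-2×II-1: JJ|Jj
⇒ J over [I-1,I-2,II-1,II-2,III-1]: 24 consistent
L/I-1 un ·: LL|Ll
L/I-2 aff ·: ll
L/II-1 un I-1×I-2: Ll
L/II-2 un ·: LL|Ll
L/III-1 un II-2×II-1: LL|Ll
⇒ L over [I-1,I-2,II-1,II-2,III-1]: 8 consistent

II-1 ∈ {JJ Ll, Jj Ll}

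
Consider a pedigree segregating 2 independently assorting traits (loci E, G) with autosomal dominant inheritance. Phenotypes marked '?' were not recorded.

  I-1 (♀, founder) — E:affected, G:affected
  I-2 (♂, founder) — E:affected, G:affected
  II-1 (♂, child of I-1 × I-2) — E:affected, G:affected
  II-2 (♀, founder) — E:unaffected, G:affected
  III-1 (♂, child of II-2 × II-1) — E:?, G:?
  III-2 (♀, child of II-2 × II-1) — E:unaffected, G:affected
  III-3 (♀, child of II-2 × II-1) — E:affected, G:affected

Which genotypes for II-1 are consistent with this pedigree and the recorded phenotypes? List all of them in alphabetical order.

II-1 ∈ {Ee GG, Ee Gg}

E/I-1 aff ·: Ee|EE
E/I-2 aff ·: Ee|EE
E/II-1 aff I-1×I-2: Ee
E/II-2 un ·: ee
E/III-1 ? II-2×II-1: ee|Ee
E/III-2 un II-2×II-1: ee
E/III-3 aff II-2×II-1: Ee
⇒ E over [I-1,I-2,II-1,II-2,III-1,III-2,III-3]: 6 consistent
G/I-1 aff ·: Gg|GG
G/I-2 aff ·: Gg|GG
G/II-1 aff I-1×I-2: Gg|GG
G/II-2 aff ·: Gg|GG
G/III-1 ? II-2×II-1: gg|Gg|GG
G/III-2 aff II-2×II-1: Gg|GG
G/III-3 aff II-2×II-1: Gg|GG
⇒ G over [I-1,I-2,II-1,II-2,III-1,III-2,III-3]: 96 consistent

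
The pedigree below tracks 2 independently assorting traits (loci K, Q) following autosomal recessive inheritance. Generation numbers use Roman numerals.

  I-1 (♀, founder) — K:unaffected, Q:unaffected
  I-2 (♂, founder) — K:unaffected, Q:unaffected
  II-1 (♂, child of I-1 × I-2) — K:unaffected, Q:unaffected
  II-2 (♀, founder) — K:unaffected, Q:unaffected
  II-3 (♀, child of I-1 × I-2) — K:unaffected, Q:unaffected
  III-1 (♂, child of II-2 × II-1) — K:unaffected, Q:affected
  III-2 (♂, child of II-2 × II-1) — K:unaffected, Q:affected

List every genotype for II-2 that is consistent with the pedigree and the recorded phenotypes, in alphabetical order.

II-2 ∈ {KK Qq, Kk Qq}

K/I-1 un ·: KK|Kk
K/I-2 un ·: KK|Kk
K/II-1 un I-1×I-2: KK|Kk
K/II-2 un ·: KK|Kk
K/II-3 un I-1×I-2: KK|Kk
K/III-1 un II-2×II-1: KK|Kk
K/III-2 un II-2×II-1: KK|Kk
⇒ K over [I-1,I-2,II-1,II-2,II-3,III-1,III-2]: 83 consistent
Q/I-1 un ·: QQ|Qq
Q/I-2 un ·: QQ|Qq
Q/II-1 un I-1×I-2: Qq
Q/II-2 un ·: Qq
Q/II-3 un I-1×I-2: QQ|Qq
Q/III-1 aff II-2×II-1: qq
Q/III-2 aff II-2×II-1: qq
⇒ Q over [I-1,I-2,II-1,II-2,II-3,III-1,III-2]: 6 consistent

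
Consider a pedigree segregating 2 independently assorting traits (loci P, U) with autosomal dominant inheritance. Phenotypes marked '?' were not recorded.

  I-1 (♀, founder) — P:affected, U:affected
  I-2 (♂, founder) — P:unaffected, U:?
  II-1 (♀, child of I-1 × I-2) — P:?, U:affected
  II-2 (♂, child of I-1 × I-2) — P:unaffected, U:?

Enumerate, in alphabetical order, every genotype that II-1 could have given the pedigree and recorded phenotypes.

P/I-1 aff ·: Pp
P/I-2 un ·: pp
P/II-1 ? I-1×I-2: pp|Pp
P/II-2 un I-1×I-2: pp
⇒ P over [I-1,I-2,II-1,II-2]: 2 consistent
U/I-1 aff ·: Uu|UU
U/I-2 ? ·: uu|Uu|UU
U/II-1 aff I-1×I-2: Uu|UU
U/II-2 ? I-1×I-2: uu|Uu|UU
⇒ U over [I-1,I-2,II-1,II-2]: 18 consistent

II-1 ∈ {Pp UU, Pp Uu, pp UU, pp Uu}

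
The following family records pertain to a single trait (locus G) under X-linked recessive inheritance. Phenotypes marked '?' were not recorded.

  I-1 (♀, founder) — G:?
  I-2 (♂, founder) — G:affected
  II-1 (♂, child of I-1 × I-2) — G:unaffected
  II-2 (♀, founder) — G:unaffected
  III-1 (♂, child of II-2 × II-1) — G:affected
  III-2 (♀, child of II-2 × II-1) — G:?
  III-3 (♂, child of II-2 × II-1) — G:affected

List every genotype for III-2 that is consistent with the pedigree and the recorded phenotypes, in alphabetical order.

G/I-1 ? ·: X^GX^G|X^GX^g
G/I-2 aff ·: X^gY
G/II-1 un I-1×I-2: X^GY
G/II-2 un ·: X^GX^g
G/III-1 aff II-2×II-1: X^gY
G/III-2 ? II-2×II-1: X^GX^G|X^GX^g
G/III-3 aff II-2×II-1: X^gY
⇒ G over [I-1,I-2,II-1,II-2,III-1,III-2,III-3]: 4 consistent

III-2 ∈ {X^GX^G, X^GX^g}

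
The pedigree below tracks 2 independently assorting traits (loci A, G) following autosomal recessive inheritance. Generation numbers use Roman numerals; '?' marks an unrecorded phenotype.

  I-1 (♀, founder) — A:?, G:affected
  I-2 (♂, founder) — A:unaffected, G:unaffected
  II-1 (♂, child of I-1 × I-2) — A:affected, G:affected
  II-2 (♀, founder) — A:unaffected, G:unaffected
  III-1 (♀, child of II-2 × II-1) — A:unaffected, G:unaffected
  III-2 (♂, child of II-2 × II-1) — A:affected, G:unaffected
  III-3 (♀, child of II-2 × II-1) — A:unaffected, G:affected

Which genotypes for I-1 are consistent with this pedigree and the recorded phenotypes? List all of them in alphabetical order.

A/I-1 ? ·: Aa|aa
A/I-2 un ·: Aa
A/II-1 aff I-1×I-2: aa
A/II-2 un ·: Aa
A/III-1 un II-2×II-1: Aa
A/III-2 aff II-2×II-1: aa
A/III-3 un II-2×II-1: Aa
⇒ A over [I-1,I-2,II-1,II-2,III-1,III-2,III-3]: 2 consistent
G/I-1 aff ·: gg
G/I-2 un ·: Gg
G/II-1 aff I-1×I-2: gg
G/II-2 un ·: Gg
G/III-1 un II-2×II-1: Gg
G/III-2 un II-2×II-1: Gg
G/III-3 aff II-2×II-1: gg
⇒ G over [I-1,I-2,II-1,II-2,III-1,III-2,III-3]: 1 consistent

I-1 ∈ {Aa gg, aa gg}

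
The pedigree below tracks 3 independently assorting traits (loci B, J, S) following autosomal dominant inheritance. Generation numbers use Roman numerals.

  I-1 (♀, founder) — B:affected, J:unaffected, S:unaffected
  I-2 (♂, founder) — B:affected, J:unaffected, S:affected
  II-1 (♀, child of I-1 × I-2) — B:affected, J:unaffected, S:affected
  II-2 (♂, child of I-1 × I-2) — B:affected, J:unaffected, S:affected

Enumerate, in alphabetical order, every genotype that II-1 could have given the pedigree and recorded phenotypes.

B/I-1 aff ·: Bb|BB
B/I-2 aff ·: Bb|BB
B/II-1 aff I-1×I-2: Bb|BB
B/II-2 aff I-1×I-2: Bb|BB
⇒ B over [I-1,I-2,II-1,II-2]: 13 consistent
J/I-1 un ·: jj
J/I-2 un ·: jj
J/II-1 un I-1×I-2: jj
J/II-2 un I-1×I-2: jj
⇒ J over [I-1,I-2,II-1,II-2]: 1 consistent
S/I-1 un ·: ss
S/I-2 aff ·: Ss|SS
S/II-1 aff I-1×I-2: Ss
S/II-2 aff I-1×I-2: Ss
⇒ S over [I-1,I-2,II-1,II-2]: 2 consistent

II-1 ∈ {BB jj Ss, Bb jj Ss}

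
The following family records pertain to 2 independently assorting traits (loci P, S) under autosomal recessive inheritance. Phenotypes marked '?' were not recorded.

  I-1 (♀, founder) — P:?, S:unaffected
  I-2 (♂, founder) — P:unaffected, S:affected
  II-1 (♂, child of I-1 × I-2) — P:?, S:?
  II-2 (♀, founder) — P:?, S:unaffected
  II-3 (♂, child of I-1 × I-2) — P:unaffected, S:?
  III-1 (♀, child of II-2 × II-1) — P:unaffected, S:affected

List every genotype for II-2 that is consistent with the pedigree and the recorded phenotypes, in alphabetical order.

P/I-1 ? ·: PP|Pp|pp
P/I-2 un ·: PP|Pp
P/II-1 ? I-1×I-2: PP|Pp|pp
P/II-2 ? ·: PP|Pp|pp
P/II-3 un I-1×I-2: PP|Pp
P/III-1 un II-2×II-1: PP|Pp
⇒ P over [I-1,I-2,II-1,II-2,II-3,III-1]: 74 consistent
S/I-1 un ·: SS|Ss
S/I-2 aff ·: ss
S/II-1 ? I-1×I-2: Ss|ss
S/II-2 un ·: Ss
S/II-3 ? I-1×I-2: Ss|ss
S/III-1 aff II-2×II-1: ss
⇒ S over [I-1,I-2,II-1,II-2,II-3,III-1]: 5 consistent

II-2 ∈ {PP Ss, Pp Ss, pp Ss}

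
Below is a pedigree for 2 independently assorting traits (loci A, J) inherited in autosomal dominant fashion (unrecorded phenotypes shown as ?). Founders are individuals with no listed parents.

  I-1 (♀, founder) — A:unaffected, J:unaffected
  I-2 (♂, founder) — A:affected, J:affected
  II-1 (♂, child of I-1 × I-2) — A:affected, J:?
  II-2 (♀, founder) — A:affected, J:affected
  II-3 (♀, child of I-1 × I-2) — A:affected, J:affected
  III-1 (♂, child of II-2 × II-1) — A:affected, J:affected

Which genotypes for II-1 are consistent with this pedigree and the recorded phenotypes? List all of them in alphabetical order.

II-1 ∈ {Aa Jj, Aa jj}

A/I-1 un ·: aa
A/I-2 aff ·: Aa|AA
A/II-1 aff I-1×I-2: Aa
A/II-2 aff ·: Aa|AA
A/II-3 aff I-1×I-2: Aa
A/III-1 aff II-2×II-1: Aa|AA
⇒ A over [I-1,I-2,II-1,II-2,II-3,III-1]: 8 consistent
J/I-1 un ·: jj
J/I-2 aff ·: Jj|JJ
J/II-1 ? I-1×I-2: jj|Jj
J/II-2 aff ·: Jj|JJ
J/II-3 aff I-1×I-2: Jj
J/III-1 aff II-2×II-1: Jj|JJ
⇒ J over [I-1,I-2,II-1,II-2,II-3,III-1]: 10 consistent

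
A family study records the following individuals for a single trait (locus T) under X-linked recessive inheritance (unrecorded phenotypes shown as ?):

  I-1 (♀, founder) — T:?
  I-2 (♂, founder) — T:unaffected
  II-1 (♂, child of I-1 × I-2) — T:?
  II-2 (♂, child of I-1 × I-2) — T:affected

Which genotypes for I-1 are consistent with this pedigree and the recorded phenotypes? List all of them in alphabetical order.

I-1 ∈ {X^TX^t, X^tX^t}

T/I-1 ? ·: X^TX^t|X^tX^t
T/I-2 un ·: X^TY
T/II-1 ? I-1×I-2: X^TY|X^tY
T/II-2 aff I-1×I-2: X^tY
⇒ T over [I-1,I-2,II-1,II-2]: 3 consistent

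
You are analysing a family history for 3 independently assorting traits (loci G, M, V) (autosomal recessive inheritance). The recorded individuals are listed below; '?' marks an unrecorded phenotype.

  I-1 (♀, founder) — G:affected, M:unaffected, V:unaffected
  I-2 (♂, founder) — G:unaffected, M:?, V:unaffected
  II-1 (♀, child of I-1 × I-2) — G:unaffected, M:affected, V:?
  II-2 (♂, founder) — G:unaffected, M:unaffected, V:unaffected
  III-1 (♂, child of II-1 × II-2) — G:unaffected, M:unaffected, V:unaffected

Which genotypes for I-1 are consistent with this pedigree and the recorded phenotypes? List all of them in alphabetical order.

G/I-1 aff ·: gg
G/I-2 un ·: GG|Gg
G/II-1 un I-1×I-2: Gg
G/II-2 un ·: GG|Gg
G/III-1 un II-1×II-2: GG|Gg
⇒ G over [I-1,I-2,II-1,II-2,III-1]: 8 consistent
M/I-1 un ·: Mm
M/I-2 ? ·: Mm|mm
M/II-1 aff I-1×I-2: mm
M/II-2 un ·: MM|Mm
M/III-1 un II-1×II-2: Mm
⇒ M over [I-1,I-2,II-1,II-2,III-1]: 4 consistent
V/I-1 un ·: VV|Vv
V/I-2 un ·: VV|Vv
V/II-1 ? I-1×I-2: VV|Vv|vv
V/II-2 un ·: VV|Vv
V/III-1 un II-1×II-2: VV|Vv
⇒ V over [I-1,I-2,II-1,II-2,III-1]: 26 consistent

I-1 ∈ {gg Mm VV, gg Mm Vv}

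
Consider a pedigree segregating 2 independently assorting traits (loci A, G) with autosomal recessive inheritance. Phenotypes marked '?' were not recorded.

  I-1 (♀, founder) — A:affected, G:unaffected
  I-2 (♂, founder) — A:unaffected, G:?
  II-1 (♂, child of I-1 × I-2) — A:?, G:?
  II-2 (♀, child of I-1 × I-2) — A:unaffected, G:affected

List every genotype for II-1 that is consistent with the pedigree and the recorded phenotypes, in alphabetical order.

II-1 ∈ {Aa GG, Aa Gg, Aa gg, aa GG, aa Gg, aa gg}

A/I-1 aff ·: aa
A/I-2 un ·: AA|Aa
A/II-1 ? I-1×I-2: Aa|aa
A/II-2 un I-1×I-2: Aa
⇒ A over [I-1,I-2,II-1,II-2]: 3 consistent
G/I-1 un ·: Gg
G/I-2 ? ·: Gg|gg
G/II-1 ? I-1×I-2: GG|Gg|gg
G/II-2 aff I-1×I-2: gg
⇒ G over [I-1,I-2,II-1,II-2]: 5 consistent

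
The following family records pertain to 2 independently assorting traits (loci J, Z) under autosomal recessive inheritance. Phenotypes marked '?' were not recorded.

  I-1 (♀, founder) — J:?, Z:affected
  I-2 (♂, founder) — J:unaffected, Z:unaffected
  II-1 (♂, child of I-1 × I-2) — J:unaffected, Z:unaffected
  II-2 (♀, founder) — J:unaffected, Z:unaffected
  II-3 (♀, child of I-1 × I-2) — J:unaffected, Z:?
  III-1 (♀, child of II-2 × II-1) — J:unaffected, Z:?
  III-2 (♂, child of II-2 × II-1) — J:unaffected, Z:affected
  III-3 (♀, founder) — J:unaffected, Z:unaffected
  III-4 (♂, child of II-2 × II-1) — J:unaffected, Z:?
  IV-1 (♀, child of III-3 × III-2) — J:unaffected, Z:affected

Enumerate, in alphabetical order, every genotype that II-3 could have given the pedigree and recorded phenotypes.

J/I-1 ? ·: JJ|Jj|jj
J/I-2 un ·: JJ|Jj
J/II-1 un I-1×I-2: JJ|Jj
J/II-2 un ·: JJ|Jj
J/II-3 un I-1×I-2: JJ|Jj
J/III-1 un II-2×II-1: JJ|Jj
J/III-2 un II-2×II-1: JJ|Jj
J/III-3 un ·: JJ|Jj
J/III-4 un II-2×II-1: JJ|Jj
J/IV-1 un III-3×III-2: JJ|Jj
⇒ J over [I-1,I-2,II-1,II-2,II-3,III-1,III-2,III-3,III-4,IV-1]: 665 consistent
Z/I-1 aff ·: zz
Z/I-2 un ·: ZZ|Zz
Z/II-1 un I-1×I-2: Zz
Z/II-2 un ·: Zz
Z/II-3 ? I-1×I-2: Zz|zz
Z/III-1 ? II-2×II-1: ZZ|Zz|zz
Z/III-2 aff II-2×II-1: zz
Z/III-3 un ·: Zz
Z/III-4 ? II-2×II-1: ZZ|Zz|zz
Z/IV-1 aff III-3×III-2: zz
⇒ Z over [I-1,I-2,II-1,II-2,II-3,III-1,III-2,III-3,III-4,IV-1]: 27 consistent

II-3 ∈ {JJ Zz, JJ zz, Jj Zz, Jj zz}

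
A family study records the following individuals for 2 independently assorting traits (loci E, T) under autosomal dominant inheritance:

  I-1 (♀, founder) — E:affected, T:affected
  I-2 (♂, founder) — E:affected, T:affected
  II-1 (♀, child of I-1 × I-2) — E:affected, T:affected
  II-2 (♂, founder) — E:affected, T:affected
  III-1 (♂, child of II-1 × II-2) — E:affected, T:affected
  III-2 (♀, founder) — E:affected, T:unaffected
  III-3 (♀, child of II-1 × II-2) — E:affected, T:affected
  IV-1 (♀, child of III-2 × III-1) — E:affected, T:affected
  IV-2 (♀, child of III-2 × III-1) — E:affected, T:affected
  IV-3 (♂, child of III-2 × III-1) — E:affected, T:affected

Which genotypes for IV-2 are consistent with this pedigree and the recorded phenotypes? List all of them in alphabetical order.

IV-2 ∈ {EE Tt, Ee Tt}

E/I-1 aff ·: Ee|EE
E/I-2 aff ·: Ee|EE
E/II-1 aff I-1×I-2: Ee|EE
E/II-2 aff ·: Ee|EE
E/III-1 aff II-1×II-2: Ee|EE
E/III-2 aff ·: Ee|EE
E/III-3 aff II-1×II-2: Ee|EE
E/IV-1 aff III-2×III-1: Ee|EE
E/IV-2 aff III-2×III-1: Ee|EE
E/IV-3 aff III-2×III-1: Ee|EE
⇒ E over [I-1,I-2,II-1,II-2,III-1,III-2,III-3,IV-1,IV-2,IV-3]: 536 consistent
T/I-1 aff ·: Tt|TT
T/I-2 aff ·: Tt|TT
T/II-1 aff I-1×I-2: Tt|TT
T/II-2 aff ·: Tt|TT
T/III-1 aff II-1×II-2: Tt|TT
T/III-2 un ·: tt
T/III-3 aff II-1×II-2: Tt|TT
T/IV-1 aff III-2×III-1: Tt
T/IV-2 aff III-2×III-1: Tt
T/IV-3 aff III-2×III-1: Tt
⇒ T over [I-1,I-2,II-1,II-2,III-1,III-2,III-3,IV-1,IV-2,IV-3]: 44 consistent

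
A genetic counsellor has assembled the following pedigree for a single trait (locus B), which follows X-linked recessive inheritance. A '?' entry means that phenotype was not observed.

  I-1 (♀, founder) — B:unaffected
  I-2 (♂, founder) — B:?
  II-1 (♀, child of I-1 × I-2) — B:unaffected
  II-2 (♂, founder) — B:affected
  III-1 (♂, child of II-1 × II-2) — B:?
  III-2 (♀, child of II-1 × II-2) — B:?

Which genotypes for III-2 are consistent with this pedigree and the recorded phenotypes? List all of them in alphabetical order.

III-2 ∈ {X^BX^b, X^bX^b}

B/I-1 un ·: X^BX^B|X^BX^b
B/I-2 ? ·: X^BY|X^bY
B/II-1 un I-1×I-2: X^BX^B|X^BX^b
B/II-2 aff ·: X^bY
B/III-1 ? II-1×II-2: X^BY|X^bY
B/III-2 ? II-1×II-2: X^BX^b|X^bX^b
⇒ B over [I-1,I-2,II-1,II-2,III-1,III-2]: 14 consistent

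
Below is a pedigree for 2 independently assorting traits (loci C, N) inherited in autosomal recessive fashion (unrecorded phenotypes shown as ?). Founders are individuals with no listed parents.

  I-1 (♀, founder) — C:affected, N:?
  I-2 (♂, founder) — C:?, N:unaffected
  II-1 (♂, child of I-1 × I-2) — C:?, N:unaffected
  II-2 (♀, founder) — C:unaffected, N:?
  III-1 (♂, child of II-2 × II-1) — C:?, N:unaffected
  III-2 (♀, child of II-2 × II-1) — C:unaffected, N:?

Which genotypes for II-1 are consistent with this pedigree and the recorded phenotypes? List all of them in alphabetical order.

II-1 ∈ {Cc NN, Cc Nn, cc NN, cc Nn}

C/I-1 aff ·: cc
C/I-2 ? ·: CC|Cc|cc
C/II-1 ? I-1×I-2: Cc|cc
C/II-2 un ·: CC|Cc
C/III-1 ? II-2×II-1: CC|Cc|cc
C/III-2 un II-2×II-1: CC|Cc
⇒ C over [I-1,I-2,II-1,II-2,III-1,III-2]: 26 consistent
N/I-1 ? ·: NN|Nn|nn
N/I-2 un ·: NN|Nn
N/II-1 un I-1×I-2: NN|Nn
N/II-2 ? ·: NN|Nn|nn
N/III-1 un II-2×II-1: NN|Nn
N/III-2 ? II-2×II-1: NN|Nn|nn
⇒ N over [I-1,I-2,II-1,II-2,III-1,III-2]: 84 consistent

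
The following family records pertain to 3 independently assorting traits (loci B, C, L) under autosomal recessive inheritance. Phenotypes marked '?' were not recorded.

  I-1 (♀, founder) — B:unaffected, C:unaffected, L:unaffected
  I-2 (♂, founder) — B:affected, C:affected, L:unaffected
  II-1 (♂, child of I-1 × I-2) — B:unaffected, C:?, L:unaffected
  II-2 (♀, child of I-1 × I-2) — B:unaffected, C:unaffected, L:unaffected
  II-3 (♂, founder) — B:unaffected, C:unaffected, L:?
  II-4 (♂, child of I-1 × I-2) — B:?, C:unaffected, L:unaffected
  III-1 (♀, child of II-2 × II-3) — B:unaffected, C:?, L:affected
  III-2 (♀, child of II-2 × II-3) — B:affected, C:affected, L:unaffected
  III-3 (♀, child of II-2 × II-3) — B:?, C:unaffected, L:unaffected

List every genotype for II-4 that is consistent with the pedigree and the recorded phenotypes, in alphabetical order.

II-4 ∈ {Bb Cc LL, Bb Cc Ll, bb Cc LL, bb Cc Ll}

B/I-1 un ·: BB|Bb
B/I-2 aff ·: bb
B/II-1 un I-1×I-2: Bb
B/II-2 un I-1×I-2: Bb
B/II-3 un ·: Bb
B/II-4 ? I-1×I-2: Bb|bb
B/III-1 un II-2×II-3: BB|Bb
B/III-2 aff II-2×II-3: bb
B/III-3 ? II-2×II-3: BB|Bb|bb
⇒ B over [I-1,I-2,II-1,II-2,II-3,II-4,III-1,III-2,III-3]: 18 consistent
C/I-1 un ·: CC|Cc
C/I-2 aff ·: cc
C/II-1 ? I-1×I-2: Cc|cc
C/II-2 un I-1×I-2: Cc
C/II-3 un ·: Cc
C/II-4 un I-1×I-2: Cc
C/III-1 ? II-2×II-3: CC|Cc|cc
C/III-2 aff II-2×II-3: cc
C/III-3 un II-2×II-3: CC|Cc
⇒ C over [I-1,I-2,II-1,II-2,II-3,II-4,III-1,III-2,III-3]: 18 consistent
L/I-1 un ·: LL|Ll
L/I-2 un ·: LL|Ll
L/II-1 un I-1×I-2: LL|Ll
L/II-2 un I-1×I-2: Ll
L/II-3 ? ·: Ll|ll
L/II-4 un I-1×I-2: LL|Ll
L/III-1 aff II-2×II-3: ll
L/III-2 un II-2×II-3: LL|Ll
L/III-3 un II-2×II-3: LL|Ll
⇒ L over [I-1,I-2,II-1,II-2,II-3,II-4,III-1,III-2,III-3]: 60 consistent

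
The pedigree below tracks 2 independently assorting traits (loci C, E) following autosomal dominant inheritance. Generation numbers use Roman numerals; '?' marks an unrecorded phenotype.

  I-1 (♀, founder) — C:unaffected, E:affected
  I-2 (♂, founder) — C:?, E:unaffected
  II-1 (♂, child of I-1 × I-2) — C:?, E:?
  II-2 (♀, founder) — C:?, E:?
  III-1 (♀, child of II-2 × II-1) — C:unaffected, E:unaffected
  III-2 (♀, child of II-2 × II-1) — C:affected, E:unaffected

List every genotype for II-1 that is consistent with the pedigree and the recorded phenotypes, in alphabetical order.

II-1 ∈ {Cc Ee, Cc ee, cc Ee, cc ee}

C/I-1 un ·: cc
C/I-2 ? ·: cc|Cc|CC
C/II-1 ? I-1×I-2: cc|Cc
C/II-2 ? ·: cc|Cc
C/III-1 un II-2×II-1: cc
C/III-2 aff II-2×II-1: Cc|CC
⇒ C over [I-1,I-2,II-1,II-2,III-1,III-2]: 8 consistent
E/I-1 aff ·: Ee|EE
E/I-2 un ·: ee
E/II-1 ? I-1×I-2: ee|Ee
E/II-2 ? ·: ee|Ee
E/III-1 un II-2×II-1: ee
E/III-2 un II-2×II-1: ee
⇒ E over [I-1,I-2,II-1,II-2,III-1,III-2]: 6 consistent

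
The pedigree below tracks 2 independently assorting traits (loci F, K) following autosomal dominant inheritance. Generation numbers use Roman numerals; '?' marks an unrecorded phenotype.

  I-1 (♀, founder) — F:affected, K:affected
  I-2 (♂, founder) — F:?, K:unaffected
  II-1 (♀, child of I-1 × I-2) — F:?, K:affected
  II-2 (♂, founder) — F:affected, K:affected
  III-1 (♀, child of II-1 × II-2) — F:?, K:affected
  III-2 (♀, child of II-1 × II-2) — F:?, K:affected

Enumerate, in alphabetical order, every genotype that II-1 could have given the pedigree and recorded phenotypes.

F/I-1 aff ·: Ff|FF
F/I-2 ? ·: ff|Ff|FF
F/II-1 ? I-1×I-2: ff|Ff|FF
F/II-2 aff ·: Ff|FF
F/III-1 ? II-1×II-2: ff|Ff|FF
F/III-2 ? II-1×II-2: ff|Ff|FF
⇒ F over [I-1,I-2,II-1,II-2,III-1,III-2]: 95 consistent
K/I-1 aff ·: Kk|KK
K/I-2 un ·: kk
K/II-1 aff I-1×I-2: Kk
K/II-2 aff ·: Kk|KK
K/III-1 aff II-1×II-2: Kk|KK
K/III-2 aff II-1×II-2: Kk|KK
⇒ K over [I-1,I-2,II-1,II-2,III-1,III-2]: 16 consistent

II-1 ∈ {FF Kk, Ff Kk, ff Kk}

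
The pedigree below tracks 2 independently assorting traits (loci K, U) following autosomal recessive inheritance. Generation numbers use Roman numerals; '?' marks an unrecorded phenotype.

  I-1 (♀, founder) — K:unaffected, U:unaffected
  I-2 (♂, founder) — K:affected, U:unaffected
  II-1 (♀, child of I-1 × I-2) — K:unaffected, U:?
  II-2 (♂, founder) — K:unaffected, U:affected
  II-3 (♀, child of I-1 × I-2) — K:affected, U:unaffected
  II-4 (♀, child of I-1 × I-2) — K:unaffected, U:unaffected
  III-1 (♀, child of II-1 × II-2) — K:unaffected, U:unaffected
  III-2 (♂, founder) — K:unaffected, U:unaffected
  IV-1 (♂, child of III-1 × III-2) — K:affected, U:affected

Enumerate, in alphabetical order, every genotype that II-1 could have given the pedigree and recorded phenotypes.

K/I-1 un ·: Kk
K/I-2 aff ·: kk
K/II-1 un I-1×I-2: Kk
K/II-2 un ·: KK|Kk
K/II-3 aff I-1×I-2: kk
K/II-4 un I-1×I-2: Kk
K/III-1 un II-1×II-2: Kk
K/III-2 un ·: Kk
K/IV-1 aff III-1×III-2: kk
⇒ K over [I-1,I-2,II-1,II-2,II-3,II-4,III-1,III-2,IV-1]: 2 consistent
U/I-1 un ·: UU|Uu
U/I-2 un ·: UU|Uu
U/II-1 ? I-1×I-2: UU|Uu
U/II-2 aff ·: uu
U/II-3 un I-1×I-2: UU|Uu
U/II-4 un I-1×I-2: UU|Uu
U/III-1 un II-1×II-2: Uu
U/III-2 un ·: Uu
U/IV-1 aff III-1×III-2: uu
⇒ U over [I-1,I-2,II-1,II-2,II-3,II-4,III-1,III-2,IV-1]: 25 consistent

II-1 ∈ {Kk UU, Kk Uu}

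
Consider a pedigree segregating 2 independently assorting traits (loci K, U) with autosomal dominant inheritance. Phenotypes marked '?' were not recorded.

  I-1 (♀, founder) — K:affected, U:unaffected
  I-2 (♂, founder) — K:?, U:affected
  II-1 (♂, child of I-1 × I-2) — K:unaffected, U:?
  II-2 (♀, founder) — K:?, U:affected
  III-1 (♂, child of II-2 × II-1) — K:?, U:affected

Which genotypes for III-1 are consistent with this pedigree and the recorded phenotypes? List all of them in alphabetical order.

K/I-1 aff ·: Kk
K/I-2 ? ·: kk|Kk
K/II-1 un I-1×I-2: kk
K/II-2 ? ·: kk|Kk|KK
K/III-1 ? II-2×II-1: kk|Kk
⇒ K over [I-1,I-2,II-1,II-2,III-1]: 8 consistent
U/I-1 un ·: uu
U/I-2 aff ·: Uu|UU
U/II-1 ? I-1×I-2: uu|Uu
U/II-2 aff ·: Uu|UU
U/III-1 aff II-2×II-1: Uu|UU
⇒ U over [I-1,I-2,II-1,II-2,III-1]: 10 consistent

III-1 ∈ {Kk UU, Kk Uu, kk UU, kk Uu}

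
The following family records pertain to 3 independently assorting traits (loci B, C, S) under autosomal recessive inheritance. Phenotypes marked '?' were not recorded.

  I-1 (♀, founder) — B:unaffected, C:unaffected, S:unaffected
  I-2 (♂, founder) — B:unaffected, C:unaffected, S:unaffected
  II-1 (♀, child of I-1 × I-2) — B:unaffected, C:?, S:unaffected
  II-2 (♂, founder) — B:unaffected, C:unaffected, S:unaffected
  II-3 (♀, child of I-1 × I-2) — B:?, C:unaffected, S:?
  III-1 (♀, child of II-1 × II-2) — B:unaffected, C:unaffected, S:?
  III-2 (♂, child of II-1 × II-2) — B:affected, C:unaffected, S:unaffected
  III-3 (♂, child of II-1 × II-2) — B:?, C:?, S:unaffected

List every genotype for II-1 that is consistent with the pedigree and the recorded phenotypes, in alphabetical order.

B/I-1 un ·: BB|Bb
B/I-2 un ·: BB|Bb
B/II-1 un I-1×I-2: Bb
B/II-2 un ·: Bb
B/II-3 ? I-1×I-2: BB|Bb|bb
B/III-1 un II-1×II-2: BB|Bb
B/III-2 aff II-1×II-2: bb
B/III-3 ? II-1×II-2: BB|Bb|bb
⇒ B over [I-1,I-2,II-1,II-2,II-3,III-1,III-2,III-3]: 42 consistent
C/I-1 un ·: CC|Cc
C/I-2 un ·: CC|Cc
C/II-1 ? I-1×I-2: CC|Cc|cc
C/II-2 un ·: CC|Cc
C/II-3 un I-1×I-2: CC|Cc
C/III-1 un II-1×II-2: CC|Cc
C/III-2 un II-1×II-2: CC|Cc
C/III-3 ? II-1×II-2: CC|Cc|cc
⇒ C over [I-1,I-2,II-1,II-2,II-3,III-1,III-2,III-3]: 189 consistent
S/I-1 un ·: SS|Ss
S/I-2 un ·: SS|Ss
S/II-1 un I-1×I-2: SS|Ss
S/II-2 un ·: SS|Ss
S/II-3 ? I-1×I-2: SS|Ss|ss
S/III-1 ? II-1×II-2: SS|Ss|ss
S/III-2 un II-1×II-2: SS|Ss
S/III-3 un II-1×II-2: SS|Ss
⇒ S over [I-1,I-2,II-1,II-2,II-3,III-1,III-2,III-3]: 212 consistent

II-1 ∈ {Bb CC SS, Bb CC Ss, Bb Cc SS, Bb Cc Ss, Bb cc SS, Bb cc Ss}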